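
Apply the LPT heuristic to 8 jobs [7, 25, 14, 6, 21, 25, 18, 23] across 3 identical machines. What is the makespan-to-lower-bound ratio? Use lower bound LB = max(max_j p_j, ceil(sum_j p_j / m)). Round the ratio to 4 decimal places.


LPT order: [25, 25, 23, 21, 18, 14, 7, 6]
Machine loads after assignment: [49, 46, 44]
LPT makespan = 49
Lower bound = max(max_job, ceil(total/3)) = max(25, 47) = 47
Ratio = 49 / 47 = 1.0426

1.0426


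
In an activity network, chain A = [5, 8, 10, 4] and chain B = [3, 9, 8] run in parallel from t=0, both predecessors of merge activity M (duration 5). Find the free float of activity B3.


ES(B3) = sum of predecessors on chain B = 12
EF(B3) = ES + duration = 12 + 8 = 20
Successor of B3 is M. ES(M) = max(sum(A), sum(B)) = max(27, 20) = 27
Free float = ES(successor) - EF(current) = 27 - 20 = 7

7


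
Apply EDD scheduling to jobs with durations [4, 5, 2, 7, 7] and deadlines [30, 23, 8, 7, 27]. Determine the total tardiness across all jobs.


Sort by due date (EDD order): [(7, 7), (2, 8), (5, 23), (7, 27), (4, 30)]
Compute completion times and tardiness:
  Job 1: p=7, d=7, C=7, tardiness=max(0,7-7)=0
  Job 2: p=2, d=8, C=9, tardiness=max(0,9-8)=1
  Job 3: p=5, d=23, C=14, tardiness=max(0,14-23)=0
  Job 4: p=7, d=27, C=21, tardiness=max(0,21-27)=0
  Job 5: p=4, d=30, C=25, tardiness=max(0,25-30)=0
Total tardiness = 1

1


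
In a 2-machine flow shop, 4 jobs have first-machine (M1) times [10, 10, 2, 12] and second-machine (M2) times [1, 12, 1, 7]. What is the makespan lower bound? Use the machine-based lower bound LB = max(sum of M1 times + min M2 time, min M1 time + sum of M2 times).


LB1 = sum(M1 times) + min(M2 times) = 34 + 1 = 35
LB2 = min(M1 times) + sum(M2 times) = 2 + 21 = 23
Lower bound = max(LB1, LB2) = max(35, 23) = 35

35


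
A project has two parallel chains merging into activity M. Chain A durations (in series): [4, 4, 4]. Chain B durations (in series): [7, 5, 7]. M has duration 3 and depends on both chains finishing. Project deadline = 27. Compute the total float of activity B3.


Forward pass: ES(B3) = sum of predecessors on chain B = 12
EF = ES + duration = 12 + 7 = 19
Backward pass: LF(M) = deadline = 27; LS(M) = 27 - 3 = 24
LF(B3) = LS(M) - sum(successors on chain B) = 24 - 0 = 24
LS = LF - duration = 24 - 7 = 17
Total float = LS - ES = 17 - 12 = 5

5


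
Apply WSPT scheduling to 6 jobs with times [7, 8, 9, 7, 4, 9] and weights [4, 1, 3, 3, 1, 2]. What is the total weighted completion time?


Compute p/w ratios and sort ascending (WSPT): [(7, 4), (7, 3), (9, 3), (4, 1), (9, 2), (8, 1)]
Compute weighted completion times:
  Job (p=7,w=4): C=7, w*C=4*7=28
  Job (p=7,w=3): C=14, w*C=3*14=42
  Job (p=9,w=3): C=23, w*C=3*23=69
  Job (p=4,w=1): C=27, w*C=1*27=27
  Job (p=9,w=2): C=36, w*C=2*36=72
  Job (p=8,w=1): C=44, w*C=1*44=44
Total weighted completion time = 282

282


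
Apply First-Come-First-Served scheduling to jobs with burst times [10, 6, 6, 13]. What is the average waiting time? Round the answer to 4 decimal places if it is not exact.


FCFS order (as given): [10, 6, 6, 13]
Waiting times:
  Job 1: wait = 0
  Job 2: wait = 10
  Job 3: wait = 16
  Job 4: wait = 22
Sum of waiting times = 48
Average waiting time = 48/4 = 12.0

12.0


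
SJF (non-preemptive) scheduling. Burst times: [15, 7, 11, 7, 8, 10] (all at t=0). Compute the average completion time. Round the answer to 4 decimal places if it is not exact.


SJF order (ascending): [7, 7, 8, 10, 11, 15]
Completion times:
  Job 1: burst=7, C=7
  Job 2: burst=7, C=14
  Job 3: burst=8, C=22
  Job 4: burst=10, C=32
  Job 5: burst=11, C=43
  Job 6: burst=15, C=58
Average completion = 176/6 = 29.3333

29.3333


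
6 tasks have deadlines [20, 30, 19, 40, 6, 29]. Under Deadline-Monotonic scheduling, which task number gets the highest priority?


Sort tasks by relative deadline (ascending):
  Task 5: deadline = 6
  Task 3: deadline = 19
  Task 1: deadline = 20
  Task 6: deadline = 29
  Task 2: deadline = 30
  Task 4: deadline = 40
Priority order (highest first): [5, 3, 1, 6, 2, 4]
Highest priority task = 5

5


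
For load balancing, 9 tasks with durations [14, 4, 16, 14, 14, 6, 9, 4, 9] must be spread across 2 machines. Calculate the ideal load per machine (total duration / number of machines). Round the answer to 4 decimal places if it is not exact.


Total processing time = 14 + 4 + 16 + 14 + 14 + 6 + 9 + 4 + 9 = 90
Number of machines = 2
Ideal balanced load = 90 / 2 = 45.0

45.0


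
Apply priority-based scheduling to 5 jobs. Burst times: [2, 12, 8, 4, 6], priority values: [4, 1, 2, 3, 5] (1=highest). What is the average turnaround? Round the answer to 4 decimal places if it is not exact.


Sort by priority (ascending = highest first):
Order: [(1, 12), (2, 8), (3, 4), (4, 2), (5, 6)]
Completion times:
  Priority 1, burst=12, C=12
  Priority 2, burst=8, C=20
  Priority 3, burst=4, C=24
  Priority 4, burst=2, C=26
  Priority 5, burst=6, C=32
Average turnaround = 114/5 = 22.8

22.8


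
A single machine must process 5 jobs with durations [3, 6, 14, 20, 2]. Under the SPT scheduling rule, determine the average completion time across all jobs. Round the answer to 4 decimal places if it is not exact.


Sort jobs by processing time (SPT order): [2, 3, 6, 14, 20]
Compute completion times sequentially:
  Job 1: processing = 2, completes at 2
  Job 2: processing = 3, completes at 5
  Job 3: processing = 6, completes at 11
  Job 4: processing = 14, completes at 25
  Job 5: processing = 20, completes at 45
Sum of completion times = 88
Average completion time = 88/5 = 17.6

17.6


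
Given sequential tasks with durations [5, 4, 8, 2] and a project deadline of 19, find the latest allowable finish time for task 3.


LF(activity 3) = deadline - sum of successor durations
Successors: activities 4 through 4 with durations [2]
Sum of successor durations = 2
LF = 19 - 2 = 17

17


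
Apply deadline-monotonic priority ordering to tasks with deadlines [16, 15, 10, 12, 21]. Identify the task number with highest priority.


Sort tasks by relative deadline (ascending):
  Task 3: deadline = 10
  Task 4: deadline = 12
  Task 2: deadline = 15
  Task 1: deadline = 16
  Task 5: deadline = 21
Priority order (highest first): [3, 4, 2, 1, 5]
Highest priority task = 3

3


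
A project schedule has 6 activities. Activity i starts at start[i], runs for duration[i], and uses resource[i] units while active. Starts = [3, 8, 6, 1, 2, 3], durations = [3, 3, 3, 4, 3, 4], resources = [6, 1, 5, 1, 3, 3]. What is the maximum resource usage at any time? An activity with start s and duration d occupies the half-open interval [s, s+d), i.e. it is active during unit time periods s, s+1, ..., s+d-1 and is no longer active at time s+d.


Each activity i is active on [start_i, start_i + duration_i).
Compute total resource usage per time slot:
  t=0: active resources = [], total = 0
  t=1: active resources = [1], total = 1
  t=2: active resources = [1, 3], total = 4
  t=3: active resources = [6, 1, 3, 3], total = 13
  t=4: active resources = [6, 1, 3, 3], total = 13
  t=5: active resources = [6, 3], total = 9
  t=6: active resources = [5, 3], total = 8
  t=7: active resources = [5], total = 5
  t=8: active resources = [1, 5], total = 6
  t=9: active resources = [1], total = 1
  t=10: active resources = [1], total = 1
Peak resource demand = 13

13


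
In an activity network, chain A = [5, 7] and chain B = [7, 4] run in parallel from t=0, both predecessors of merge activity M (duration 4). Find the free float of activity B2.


ES(B2) = sum of predecessors on chain B = 7
EF(B2) = ES + duration = 7 + 4 = 11
Successor of B2 is M. ES(M) = max(sum(A), sum(B)) = max(12, 11) = 12
Free float = ES(successor) - EF(current) = 12 - 11 = 1

1


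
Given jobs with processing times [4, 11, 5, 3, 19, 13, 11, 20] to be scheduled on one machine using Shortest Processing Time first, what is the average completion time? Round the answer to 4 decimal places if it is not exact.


Sort jobs by processing time (SPT order): [3, 4, 5, 11, 11, 13, 19, 20]
Compute completion times sequentially:
  Job 1: processing = 3, completes at 3
  Job 2: processing = 4, completes at 7
  Job 3: processing = 5, completes at 12
  Job 4: processing = 11, completes at 23
  Job 5: processing = 11, completes at 34
  Job 6: processing = 13, completes at 47
  Job 7: processing = 19, completes at 66
  Job 8: processing = 20, completes at 86
Sum of completion times = 278
Average completion time = 278/8 = 34.75

34.75


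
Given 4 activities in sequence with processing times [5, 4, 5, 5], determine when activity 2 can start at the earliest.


Activity 2 starts after activities 1 through 1 complete.
Predecessor durations: [5]
ES = 5 = 5

5


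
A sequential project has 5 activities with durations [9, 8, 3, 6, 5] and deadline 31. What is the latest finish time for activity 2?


LF(activity 2) = deadline - sum of successor durations
Successors: activities 3 through 5 with durations [3, 6, 5]
Sum of successor durations = 14
LF = 31 - 14 = 17

17


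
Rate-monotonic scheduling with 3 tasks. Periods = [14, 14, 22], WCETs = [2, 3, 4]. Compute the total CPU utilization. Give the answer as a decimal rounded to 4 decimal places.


Compute individual utilizations (exact fractions):
  Task 1: C/T = 2/14 = 1/7 (approx. 0.1429)
  Task 2: C/T = 3/14 (approx. 0.2143)
  Task 3: C/T = 4/22 = 2/11 (approx. 0.1818)
Total utilization U = 1/7 + 3/14 + 2/11 = 83/154
Rounded to 4 decimal places: U = 0.5390
RM (Liu & Layland) bound for 3 tasks = 0.779763; compare with U = 83/154 (approx. 0.538961)
U <= bound, so schedulable by RM sufficient condition.

0.5390


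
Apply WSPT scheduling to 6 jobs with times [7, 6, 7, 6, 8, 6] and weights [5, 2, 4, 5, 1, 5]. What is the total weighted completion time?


Compute p/w ratios and sort ascending (WSPT): [(6, 5), (6, 5), (7, 5), (7, 4), (6, 2), (8, 1)]
Compute weighted completion times:
  Job (p=6,w=5): C=6, w*C=5*6=30
  Job (p=6,w=5): C=12, w*C=5*12=60
  Job (p=7,w=5): C=19, w*C=5*19=95
  Job (p=7,w=4): C=26, w*C=4*26=104
  Job (p=6,w=2): C=32, w*C=2*32=64
  Job (p=8,w=1): C=40, w*C=1*40=40
Total weighted completion time = 393

393


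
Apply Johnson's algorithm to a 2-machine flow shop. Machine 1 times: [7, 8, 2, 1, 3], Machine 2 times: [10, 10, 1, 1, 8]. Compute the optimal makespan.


Apply Johnson's rule:
  Group 1 (a <= b): [(4, 1, 1), (5, 3, 8), (1, 7, 10), (2, 8, 10)]
  Group 2 (a > b): [(3, 2, 1)]
Optimal job order: [4, 5, 1, 2, 3]
Schedule:
  Job 4: M1 done at 1, M2 done at 2
  Job 5: M1 done at 4, M2 done at 12
  Job 1: M1 done at 11, M2 done at 22
  Job 2: M1 done at 19, M2 done at 32
  Job 3: M1 done at 21, M2 done at 33
Makespan = 33

33


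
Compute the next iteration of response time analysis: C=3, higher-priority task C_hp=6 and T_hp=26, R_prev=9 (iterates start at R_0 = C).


R_next = C + ceil(R_prev / T_hp) * C_hp
ceil(9 / 26) = ceil(0.3462) = 1
Interference = 1 * 6 = 6
R_next = 3 + 6 = 9
R_next = R_prev, so the iteration has converged (response time = 9).

9


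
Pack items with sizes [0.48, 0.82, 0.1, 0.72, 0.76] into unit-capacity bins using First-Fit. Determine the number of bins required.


Place items sequentially using First-Fit:
  Item 0.48 -> new Bin 1
  Item 0.82 -> new Bin 2
  Item 0.1 -> Bin 1 (now 0.58)
  Item 0.72 -> new Bin 3
  Item 0.76 -> new Bin 4
Total bins used = 4

4


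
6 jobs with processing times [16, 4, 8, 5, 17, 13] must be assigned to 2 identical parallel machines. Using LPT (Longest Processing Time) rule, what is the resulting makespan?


Sort jobs in decreasing order (LPT): [17, 16, 13, 8, 5, 4]
Assign each job to the least loaded machine:
  Machine 1: jobs [17, 8, 5], load = 30
  Machine 2: jobs [16, 13, 4], load = 33
Makespan = max load = 33

33


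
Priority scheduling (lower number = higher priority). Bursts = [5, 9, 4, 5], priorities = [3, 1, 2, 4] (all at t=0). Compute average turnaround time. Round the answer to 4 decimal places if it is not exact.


Sort by priority (ascending = highest first):
Order: [(1, 9), (2, 4), (3, 5), (4, 5)]
Completion times:
  Priority 1, burst=9, C=9
  Priority 2, burst=4, C=13
  Priority 3, burst=5, C=18
  Priority 4, burst=5, C=23
Average turnaround = 63/4 = 15.75

15.75


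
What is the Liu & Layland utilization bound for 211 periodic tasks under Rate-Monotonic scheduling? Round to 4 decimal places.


Compute 2^(1/211) = 1.0032904594
Subtract 1: 1.0032904594 - 1 = 0.0032904594
Multiply by n: 211 * 0.0032904594 = 0.6942869334
Round to 4 dp: 0.6943

0.6943


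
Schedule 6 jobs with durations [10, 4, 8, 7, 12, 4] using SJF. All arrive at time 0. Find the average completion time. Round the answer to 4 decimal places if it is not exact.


SJF order (ascending): [4, 4, 7, 8, 10, 12]
Completion times:
  Job 1: burst=4, C=4
  Job 2: burst=4, C=8
  Job 3: burst=7, C=15
  Job 4: burst=8, C=23
  Job 5: burst=10, C=33
  Job 6: burst=12, C=45
Average completion = 128/6 = 21.3333

21.3333


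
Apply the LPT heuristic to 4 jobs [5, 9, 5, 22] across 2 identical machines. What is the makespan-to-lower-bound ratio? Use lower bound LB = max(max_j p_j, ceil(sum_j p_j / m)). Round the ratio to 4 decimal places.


LPT order: [22, 9, 5, 5]
Machine loads after assignment: [22, 19]
LPT makespan = 22
Lower bound = max(max_job, ceil(total/2)) = max(22, 21) = 22
Ratio = 22 / 22 = 1.0

1.0


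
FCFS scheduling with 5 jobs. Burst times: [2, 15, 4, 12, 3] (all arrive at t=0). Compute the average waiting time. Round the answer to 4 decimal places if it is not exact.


FCFS order (as given): [2, 15, 4, 12, 3]
Waiting times:
  Job 1: wait = 0
  Job 2: wait = 2
  Job 3: wait = 17
  Job 4: wait = 21
  Job 5: wait = 33
Sum of waiting times = 73
Average waiting time = 73/5 = 14.6

14.6


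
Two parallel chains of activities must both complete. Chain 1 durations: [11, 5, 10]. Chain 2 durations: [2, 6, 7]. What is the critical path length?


Path A total = 11 + 5 + 10 = 26
Path B total = 2 + 6 + 7 = 15
Critical path = longest path = max(26, 15) = 26

26


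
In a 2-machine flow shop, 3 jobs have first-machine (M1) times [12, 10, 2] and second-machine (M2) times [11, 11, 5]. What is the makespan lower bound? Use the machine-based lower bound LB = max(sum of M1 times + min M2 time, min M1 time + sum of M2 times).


LB1 = sum(M1 times) + min(M2 times) = 24 + 5 = 29
LB2 = min(M1 times) + sum(M2 times) = 2 + 27 = 29
Lower bound = max(LB1, LB2) = max(29, 29) = 29

29


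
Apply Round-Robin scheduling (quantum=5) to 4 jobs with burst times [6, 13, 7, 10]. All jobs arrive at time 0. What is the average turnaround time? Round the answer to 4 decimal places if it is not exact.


Time quantum = 5
Execution trace:
  J1 runs 5 units, time = 5
  J2 runs 5 units, time = 10
  J3 runs 5 units, time = 15
  J4 runs 5 units, time = 20
  J1 runs 1 units, time = 21
  J2 runs 5 units, time = 26
  J3 runs 2 units, time = 28
  J4 runs 5 units, time = 33
  J2 runs 3 units, time = 36
Finish times: [21, 36, 28, 33]
Average turnaround = 118/4 = 29.5

29.5


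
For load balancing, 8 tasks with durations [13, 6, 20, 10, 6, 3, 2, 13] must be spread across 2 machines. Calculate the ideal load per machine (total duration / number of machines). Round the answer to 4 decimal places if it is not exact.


Total processing time = 13 + 6 + 20 + 10 + 6 + 3 + 2 + 13 = 73
Number of machines = 2
Ideal balanced load = 73 / 2 = 36.5

36.5


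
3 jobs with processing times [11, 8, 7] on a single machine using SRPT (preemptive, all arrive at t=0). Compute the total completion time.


Since all jobs arrive at t=0, SRPT equals SPT ordering.
SPT order: [7, 8, 11]
Completion times:
  Job 1: p=7, C=7
  Job 2: p=8, C=15
  Job 3: p=11, C=26
Total completion time = 7 + 15 + 26 = 48

48


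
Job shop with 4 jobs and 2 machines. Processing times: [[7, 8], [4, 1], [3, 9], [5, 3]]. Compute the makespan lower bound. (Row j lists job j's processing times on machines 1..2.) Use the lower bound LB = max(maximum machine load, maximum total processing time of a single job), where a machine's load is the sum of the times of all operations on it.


Machine loads:
  Machine 1: 7 + 4 + 3 + 5 = 19
  Machine 2: 8 + 1 + 9 + 3 = 21
Max machine load = 21
Job totals:
  Job 1: 15
  Job 2: 5
  Job 3: 12
  Job 4: 8
Max job total = 15
Lower bound = max(21, 15) = 21

21


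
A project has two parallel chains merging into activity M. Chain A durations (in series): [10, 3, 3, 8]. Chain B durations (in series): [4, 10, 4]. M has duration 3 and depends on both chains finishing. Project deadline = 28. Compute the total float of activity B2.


Forward pass: ES(B2) = sum of predecessors on chain B = 4
EF = ES + duration = 4 + 10 = 14
Backward pass: LF(M) = deadline = 28; LS(M) = 28 - 3 = 25
LF(B2) = LS(M) - sum(successors on chain B) = 25 - 4 = 21
LS = LF - duration = 21 - 10 = 11
Total float = LS - ES = 11 - 4 = 7

7


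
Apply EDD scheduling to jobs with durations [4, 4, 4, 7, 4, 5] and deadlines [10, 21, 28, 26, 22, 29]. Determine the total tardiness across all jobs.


Sort by due date (EDD order): [(4, 10), (4, 21), (4, 22), (7, 26), (4, 28), (5, 29)]
Compute completion times and tardiness:
  Job 1: p=4, d=10, C=4, tardiness=max(0,4-10)=0
  Job 2: p=4, d=21, C=8, tardiness=max(0,8-21)=0
  Job 3: p=4, d=22, C=12, tardiness=max(0,12-22)=0
  Job 4: p=7, d=26, C=19, tardiness=max(0,19-26)=0
  Job 5: p=4, d=28, C=23, tardiness=max(0,23-28)=0
  Job 6: p=5, d=29, C=28, tardiness=max(0,28-29)=0
Total tardiness = 0

0


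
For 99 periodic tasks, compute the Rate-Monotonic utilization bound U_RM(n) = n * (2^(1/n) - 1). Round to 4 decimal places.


Compute 2^(1/99) = 1.0070260544
Subtract 1: 1.0070260544 - 1 = 0.0070260544
Multiply by n: 99 * 0.0070260544 = 0.6955793856
Round to 4 dp: 0.6956

0.6956


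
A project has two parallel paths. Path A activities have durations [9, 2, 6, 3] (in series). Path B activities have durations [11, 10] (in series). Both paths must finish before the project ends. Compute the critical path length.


Path A total = 9 + 2 + 6 + 3 = 20
Path B total = 11 + 10 = 21
Critical path = longest path = max(20, 21) = 21

21


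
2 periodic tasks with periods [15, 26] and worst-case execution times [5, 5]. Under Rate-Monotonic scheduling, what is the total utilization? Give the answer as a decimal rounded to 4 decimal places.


Compute individual utilizations (exact fractions):
  Task 1: C/T = 5/15 = 1/3 (approx. 0.3333)
  Task 2: C/T = 5/26 (approx. 0.1923)
Total utilization U = 1/3 + 5/26 = 41/78
Rounded to 4 decimal places: U = 0.5256
RM (Liu & Layland) bound for 2 tasks = 0.828427; compare with U = 41/78 (approx. 0.525641)
U <= bound, so schedulable by RM sufficient condition.

0.5256


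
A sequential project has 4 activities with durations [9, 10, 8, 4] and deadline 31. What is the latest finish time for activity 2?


LF(activity 2) = deadline - sum of successor durations
Successors: activities 3 through 4 with durations [8, 4]
Sum of successor durations = 12
LF = 31 - 12 = 19

19


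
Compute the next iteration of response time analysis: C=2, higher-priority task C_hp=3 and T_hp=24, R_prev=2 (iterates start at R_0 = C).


R_next = C + ceil(R_prev / T_hp) * C_hp
ceil(2 / 24) = ceil(0.0833) = 1
Interference = 1 * 3 = 3
R_next = 2 + 3 = 5

5


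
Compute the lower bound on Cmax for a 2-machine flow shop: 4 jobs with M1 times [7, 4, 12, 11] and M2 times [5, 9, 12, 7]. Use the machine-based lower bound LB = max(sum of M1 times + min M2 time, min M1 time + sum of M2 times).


LB1 = sum(M1 times) + min(M2 times) = 34 + 5 = 39
LB2 = min(M1 times) + sum(M2 times) = 4 + 33 = 37
Lower bound = max(LB1, LB2) = max(39, 37) = 39

39


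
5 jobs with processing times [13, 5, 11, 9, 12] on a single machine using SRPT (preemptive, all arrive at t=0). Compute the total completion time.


Since all jobs arrive at t=0, SRPT equals SPT ordering.
SPT order: [5, 9, 11, 12, 13]
Completion times:
  Job 1: p=5, C=5
  Job 2: p=9, C=14
  Job 3: p=11, C=25
  Job 4: p=12, C=37
  Job 5: p=13, C=50
Total completion time = 5 + 14 + 25 + 37 + 50 = 131

131


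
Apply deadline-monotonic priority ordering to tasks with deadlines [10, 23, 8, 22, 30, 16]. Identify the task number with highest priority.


Sort tasks by relative deadline (ascending):
  Task 3: deadline = 8
  Task 1: deadline = 10
  Task 6: deadline = 16
  Task 4: deadline = 22
  Task 2: deadline = 23
  Task 5: deadline = 30
Priority order (highest first): [3, 1, 6, 4, 2, 5]
Highest priority task = 3

3


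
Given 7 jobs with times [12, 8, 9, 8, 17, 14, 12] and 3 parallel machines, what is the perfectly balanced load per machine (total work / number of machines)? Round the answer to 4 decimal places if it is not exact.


Total processing time = 12 + 8 + 9 + 8 + 17 + 14 + 12 = 80
Number of machines = 3
Ideal balanced load = 80 / 3 = 26.6667

26.6667


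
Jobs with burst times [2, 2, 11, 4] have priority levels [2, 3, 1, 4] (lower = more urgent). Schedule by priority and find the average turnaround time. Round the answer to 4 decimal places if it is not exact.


Sort by priority (ascending = highest first):
Order: [(1, 11), (2, 2), (3, 2), (4, 4)]
Completion times:
  Priority 1, burst=11, C=11
  Priority 2, burst=2, C=13
  Priority 3, burst=2, C=15
  Priority 4, burst=4, C=19
Average turnaround = 58/4 = 14.5

14.5


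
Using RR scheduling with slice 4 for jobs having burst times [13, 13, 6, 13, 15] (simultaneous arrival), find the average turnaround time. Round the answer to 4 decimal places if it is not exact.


Time quantum = 4
Execution trace:
  J1 runs 4 units, time = 4
  J2 runs 4 units, time = 8
  J3 runs 4 units, time = 12
  J4 runs 4 units, time = 16
  J5 runs 4 units, time = 20
  J1 runs 4 units, time = 24
  J2 runs 4 units, time = 28
  J3 runs 2 units, time = 30
  J4 runs 4 units, time = 34
  J5 runs 4 units, time = 38
  J1 runs 4 units, time = 42
  J2 runs 4 units, time = 46
  J4 runs 4 units, time = 50
  J5 runs 4 units, time = 54
  J1 runs 1 units, time = 55
  J2 runs 1 units, time = 56
  J4 runs 1 units, time = 57
  J5 runs 3 units, time = 60
Finish times: [55, 56, 30, 57, 60]
Average turnaround = 258/5 = 51.6

51.6


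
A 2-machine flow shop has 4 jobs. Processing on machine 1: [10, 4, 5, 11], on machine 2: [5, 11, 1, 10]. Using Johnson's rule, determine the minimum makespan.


Apply Johnson's rule:
  Group 1 (a <= b): [(2, 4, 11)]
  Group 2 (a > b): [(4, 11, 10), (1, 10, 5), (3, 5, 1)]
Optimal job order: [2, 4, 1, 3]
Schedule:
  Job 2: M1 done at 4, M2 done at 15
  Job 4: M1 done at 15, M2 done at 25
  Job 1: M1 done at 25, M2 done at 30
  Job 3: M1 done at 30, M2 done at 31
Makespan = 31

31


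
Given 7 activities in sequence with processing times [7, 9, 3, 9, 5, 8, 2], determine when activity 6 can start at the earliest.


Activity 6 starts after activities 1 through 5 complete.
Predecessor durations: [7, 9, 3, 9, 5]
ES = 7 + 9 + 3 + 9 + 5 = 33

33


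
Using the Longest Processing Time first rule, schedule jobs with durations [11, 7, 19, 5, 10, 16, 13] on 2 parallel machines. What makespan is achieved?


Sort jobs in decreasing order (LPT): [19, 16, 13, 11, 10, 7, 5]
Assign each job to the least loaded machine:
  Machine 1: jobs [19, 11, 7, 5], load = 42
  Machine 2: jobs [16, 13, 10], load = 39
Makespan = max load = 42

42


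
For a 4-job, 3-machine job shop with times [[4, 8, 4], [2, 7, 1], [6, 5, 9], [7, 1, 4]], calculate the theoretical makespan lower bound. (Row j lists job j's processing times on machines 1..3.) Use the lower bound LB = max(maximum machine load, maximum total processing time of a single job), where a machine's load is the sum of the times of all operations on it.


Machine loads:
  Machine 1: 4 + 2 + 6 + 7 = 19
  Machine 2: 8 + 7 + 5 + 1 = 21
  Machine 3: 4 + 1 + 9 + 4 = 18
Max machine load = 21
Job totals:
  Job 1: 16
  Job 2: 10
  Job 3: 20
  Job 4: 12
Max job total = 20
Lower bound = max(21, 20) = 21

21


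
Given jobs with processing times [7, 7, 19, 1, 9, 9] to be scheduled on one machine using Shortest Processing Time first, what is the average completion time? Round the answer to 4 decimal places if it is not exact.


Sort jobs by processing time (SPT order): [1, 7, 7, 9, 9, 19]
Compute completion times sequentially:
  Job 1: processing = 1, completes at 1
  Job 2: processing = 7, completes at 8
  Job 3: processing = 7, completes at 15
  Job 4: processing = 9, completes at 24
  Job 5: processing = 9, completes at 33
  Job 6: processing = 19, completes at 52
Sum of completion times = 133
Average completion time = 133/6 = 22.1667

22.1667


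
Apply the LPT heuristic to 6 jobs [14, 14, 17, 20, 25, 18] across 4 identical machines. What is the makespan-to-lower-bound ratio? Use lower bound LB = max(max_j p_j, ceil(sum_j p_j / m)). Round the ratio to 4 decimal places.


LPT order: [25, 20, 18, 17, 14, 14]
Machine loads after assignment: [25, 20, 32, 31]
LPT makespan = 32
Lower bound = max(max_job, ceil(total/4)) = max(25, 27) = 27
Ratio = 32 / 27 = 1.1852

1.1852


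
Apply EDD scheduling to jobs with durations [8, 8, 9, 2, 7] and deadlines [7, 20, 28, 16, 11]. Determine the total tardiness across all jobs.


Sort by due date (EDD order): [(8, 7), (7, 11), (2, 16), (8, 20), (9, 28)]
Compute completion times and tardiness:
  Job 1: p=8, d=7, C=8, tardiness=max(0,8-7)=1
  Job 2: p=7, d=11, C=15, tardiness=max(0,15-11)=4
  Job 3: p=2, d=16, C=17, tardiness=max(0,17-16)=1
  Job 4: p=8, d=20, C=25, tardiness=max(0,25-20)=5
  Job 5: p=9, d=28, C=34, tardiness=max(0,34-28)=6
Total tardiness = 17

17


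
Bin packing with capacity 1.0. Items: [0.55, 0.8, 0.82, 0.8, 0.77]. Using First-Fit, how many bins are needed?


Place items sequentially using First-Fit:
  Item 0.55 -> new Bin 1
  Item 0.8 -> new Bin 2
  Item 0.82 -> new Bin 3
  Item 0.8 -> new Bin 4
  Item 0.77 -> new Bin 5
Total bins used = 5

5


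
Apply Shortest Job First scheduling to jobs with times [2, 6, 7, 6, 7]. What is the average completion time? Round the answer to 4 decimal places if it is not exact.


SJF order (ascending): [2, 6, 6, 7, 7]
Completion times:
  Job 1: burst=2, C=2
  Job 2: burst=6, C=8
  Job 3: burst=6, C=14
  Job 4: burst=7, C=21
  Job 5: burst=7, C=28
Average completion = 73/5 = 14.6

14.6


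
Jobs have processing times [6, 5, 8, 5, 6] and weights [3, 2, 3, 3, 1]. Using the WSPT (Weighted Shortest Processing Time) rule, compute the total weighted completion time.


Compute p/w ratios and sort ascending (WSPT): [(5, 3), (6, 3), (5, 2), (8, 3), (6, 1)]
Compute weighted completion times:
  Job (p=5,w=3): C=5, w*C=3*5=15
  Job (p=6,w=3): C=11, w*C=3*11=33
  Job (p=5,w=2): C=16, w*C=2*16=32
  Job (p=8,w=3): C=24, w*C=3*24=72
  Job (p=6,w=1): C=30, w*C=1*30=30
Total weighted completion time = 182

182


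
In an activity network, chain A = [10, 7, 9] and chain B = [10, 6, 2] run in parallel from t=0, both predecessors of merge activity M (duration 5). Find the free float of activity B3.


ES(B3) = sum of predecessors on chain B = 16
EF(B3) = ES + duration = 16 + 2 = 18
Successor of B3 is M. ES(M) = max(sum(A), sum(B)) = max(26, 18) = 26
Free float = ES(successor) - EF(current) = 26 - 18 = 8

8


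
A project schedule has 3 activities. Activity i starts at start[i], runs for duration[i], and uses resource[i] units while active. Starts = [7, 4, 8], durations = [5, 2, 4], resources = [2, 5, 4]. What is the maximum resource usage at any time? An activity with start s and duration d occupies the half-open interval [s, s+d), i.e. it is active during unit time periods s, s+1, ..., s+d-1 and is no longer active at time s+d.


Each activity i is active on [start_i, start_i + duration_i).
Compute total resource usage per time slot:
  t=0: active resources = [], total = 0
  t=1: active resources = [], total = 0
  t=2: active resources = [], total = 0
  t=3: active resources = [], total = 0
  t=4: active resources = [5], total = 5
  t=5: active resources = [5], total = 5
  t=6: active resources = [], total = 0
  t=7: active resources = [2], total = 2
  t=8: active resources = [2, 4], total = 6
  t=9: active resources = [2, 4], total = 6
  t=10: active resources = [2, 4], total = 6
  t=11: active resources = [2, 4], total = 6
Peak resource demand = 6

6


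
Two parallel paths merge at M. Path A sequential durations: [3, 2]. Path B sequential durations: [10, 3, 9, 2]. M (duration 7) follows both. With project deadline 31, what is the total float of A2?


Forward pass: ES(A2) = sum of predecessors on chain A = 3
EF = ES + duration = 3 + 2 = 5
Backward pass: LF(M) = deadline = 31; LS(M) = 31 - 7 = 24
LF(A2) = LS(M) - sum(successors on chain A) = 24 - 0 = 24
LS = LF - duration = 24 - 2 = 22
Total float = LS - ES = 22 - 3 = 19

19


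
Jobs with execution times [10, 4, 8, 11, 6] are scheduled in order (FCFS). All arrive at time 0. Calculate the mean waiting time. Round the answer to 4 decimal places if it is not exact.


FCFS order (as given): [10, 4, 8, 11, 6]
Waiting times:
  Job 1: wait = 0
  Job 2: wait = 10
  Job 3: wait = 14
  Job 4: wait = 22
  Job 5: wait = 33
Sum of waiting times = 79
Average waiting time = 79/5 = 15.8

15.8


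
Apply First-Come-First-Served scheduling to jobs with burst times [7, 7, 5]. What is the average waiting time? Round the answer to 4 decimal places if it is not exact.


FCFS order (as given): [7, 7, 5]
Waiting times:
  Job 1: wait = 0
  Job 2: wait = 7
  Job 3: wait = 14
Sum of waiting times = 21
Average waiting time = 21/3 = 7.0

7.0


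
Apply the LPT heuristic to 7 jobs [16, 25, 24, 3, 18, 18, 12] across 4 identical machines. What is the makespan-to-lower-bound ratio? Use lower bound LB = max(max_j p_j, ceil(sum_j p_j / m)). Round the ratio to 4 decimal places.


LPT order: [25, 24, 18, 18, 16, 12, 3]
Machine loads after assignment: [25, 27, 34, 30]
LPT makespan = 34
Lower bound = max(max_job, ceil(total/4)) = max(25, 29) = 29
Ratio = 34 / 29 = 1.1724

1.1724


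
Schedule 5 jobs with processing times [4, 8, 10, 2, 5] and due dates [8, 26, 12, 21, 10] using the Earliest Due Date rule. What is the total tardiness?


Sort by due date (EDD order): [(4, 8), (5, 10), (10, 12), (2, 21), (8, 26)]
Compute completion times and tardiness:
  Job 1: p=4, d=8, C=4, tardiness=max(0,4-8)=0
  Job 2: p=5, d=10, C=9, tardiness=max(0,9-10)=0
  Job 3: p=10, d=12, C=19, tardiness=max(0,19-12)=7
  Job 4: p=2, d=21, C=21, tardiness=max(0,21-21)=0
  Job 5: p=8, d=26, C=29, tardiness=max(0,29-26)=3
Total tardiness = 10

10


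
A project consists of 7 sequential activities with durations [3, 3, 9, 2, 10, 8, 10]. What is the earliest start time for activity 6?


Activity 6 starts after activities 1 through 5 complete.
Predecessor durations: [3, 3, 9, 2, 10]
ES = 3 + 3 + 9 + 2 + 10 = 27

27


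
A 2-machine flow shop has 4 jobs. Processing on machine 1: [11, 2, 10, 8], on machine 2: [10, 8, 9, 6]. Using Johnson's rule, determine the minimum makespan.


Apply Johnson's rule:
  Group 1 (a <= b): [(2, 2, 8)]
  Group 2 (a > b): [(1, 11, 10), (3, 10, 9), (4, 8, 6)]
Optimal job order: [2, 1, 3, 4]
Schedule:
  Job 2: M1 done at 2, M2 done at 10
  Job 1: M1 done at 13, M2 done at 23
  Job 3: M1 done at 23, M2 done at 32
  Job 4: M1 done at 31, M2 done at 38
Makespan = 38

38


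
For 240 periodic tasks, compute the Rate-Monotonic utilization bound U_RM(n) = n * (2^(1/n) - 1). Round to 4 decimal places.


Compute 2^(1/240) = 1.0028922879
Subtract 1: 1.0028922879 - 1 = 0.0028922879
Multiply by n: 240 * 0.0028922879 = 0.6941490960
Round to 4 dp: 0.6941

0.6941


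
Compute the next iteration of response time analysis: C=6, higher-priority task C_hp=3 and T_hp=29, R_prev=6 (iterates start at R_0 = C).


R_next = C + ceil(R_prev / T_hp) * C_hp
ceil(6 / 29) = ceil(0.2069) = 1
Interference = 1 * 3 = 3
R_next = 6 + 3 = 9

9


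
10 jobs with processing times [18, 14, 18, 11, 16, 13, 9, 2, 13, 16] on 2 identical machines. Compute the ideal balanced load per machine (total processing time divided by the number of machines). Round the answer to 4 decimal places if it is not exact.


Total processing time = 18 + 14 + 18 + 11 + 16 + 13 + 9 + 2 + 13 + 16 = 130
Number of machines = 2
Ideal balanced load = 130 / 2 = 65.0

65.0


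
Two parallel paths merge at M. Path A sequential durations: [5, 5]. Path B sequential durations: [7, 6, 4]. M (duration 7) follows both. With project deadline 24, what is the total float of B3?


Forward pass: ES(B3) = sum of predecessors on chain B = 13
EF = ES + duration = 13 + 4 = 17
Backward pass: LF(M) = deadline = 24; LS(M) = 24 - 7 = 17
LF(B3) = LS(M) - sum(successors on chain B) = 17 - 0 = 17
LS = LF - duration = 17 - 4 = 13
Total float = LS - ES = 13 - 13 = 0

0


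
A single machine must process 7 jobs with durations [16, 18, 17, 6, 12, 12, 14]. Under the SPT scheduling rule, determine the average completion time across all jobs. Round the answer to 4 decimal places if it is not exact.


Sort jobs by processing time (SPT order): [6, 12, 12, 14, 16, 17, 18]
Compute completion times sequentially:
  Job 1: processing = 6, completes at 6
  Job 2: processing = 12, completes at 18
  Job 3: processing = 12, completes at 30
  Job 4: processing = 14, completes at 44
  Job 5: processing = 16, completes at 60
  Job 6: processing = 17, completes at 77
  Job 7: processing = 18, completes at 95
Sum of completion times = 330
Average completion time = 330/7 = 47.1429

47.1429


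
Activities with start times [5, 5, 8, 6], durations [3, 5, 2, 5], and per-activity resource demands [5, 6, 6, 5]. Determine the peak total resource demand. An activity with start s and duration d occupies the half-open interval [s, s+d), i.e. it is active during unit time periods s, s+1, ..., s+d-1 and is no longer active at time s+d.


Each activity i is active on [start_i, start_i + duration_i).
Compute total resource usage per time slot:
  t=0: active resources = [], total = 0
  t=1: active resources = [], total = 0
  t=2: active resources = [], total = 0
  t=3: active resources = [], total = 0
  t=4: active resources = [], total = 0
  t=5: active resources = [5, 6], total = 11
  t=6: active resources = [5, 6, 5], total = 16
  t=7: active resources = [5, 6, 5], total = 16
  t=8: active resources = [6, 6, 5], total = 17
  t=9: active resources = [6, 6, 5], total = 17
  t=10: active resources = [5], total = 5
Peak resource demand = 17

17


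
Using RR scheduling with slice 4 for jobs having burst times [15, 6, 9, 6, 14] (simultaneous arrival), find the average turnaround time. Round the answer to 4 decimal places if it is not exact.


Time quantum = 4
Execution trace:
  J1 runs 4 units, time = 4
  J2 runs 4 units, time = 8
  J3 runs 4 units, time = 12
  J4 runs 4 units, time = 16
  J5 runs 4 units, time = 20
  J1 runs 4 units, time = 24
  J2 runs 2 units, time = 26
  J3 runs 4 units, time = 30
  J4 runs 2 units, time = 32
  J5 runs 4 units, time = 36
  J1 runs 4 units, time = 40
  J3 runs 1 units, time = 41
  J5 runs 4 units, time = 45
  J1 runs 3 units, time = 48
  J5 runs 2 units, time = 50
Finish times: [48, 26, 41, 32, 50]
Average turnaround = 197/5 = 39.4

39.4


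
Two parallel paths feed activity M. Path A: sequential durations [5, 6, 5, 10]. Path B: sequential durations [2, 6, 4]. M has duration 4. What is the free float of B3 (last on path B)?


ES(B3) = sum of predecessors on chain B = 8
EF(B3) = ES + duration = 8 + 4 = 12
Successor of B3 is M. ES(M) = max(sum(A), sum(B)) = max(26, 12) = 26
Free float = ES(successor) - EF(current) = 26 - 12 = 14

14


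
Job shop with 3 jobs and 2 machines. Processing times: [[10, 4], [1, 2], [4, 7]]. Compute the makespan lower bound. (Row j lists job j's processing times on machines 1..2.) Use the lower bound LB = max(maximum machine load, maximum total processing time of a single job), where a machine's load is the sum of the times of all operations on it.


Machine loads:
  Machine 1: 10 + 1 + 4 = 15
  Machine 2: 4 + 2 + 7 = 13
Max machine load = 15
Job totals:
  Job 1: 14
  Job 2: 3
  Job 3: 11
Max job total = 14
Lower bound = max(15, 14) = 15

15


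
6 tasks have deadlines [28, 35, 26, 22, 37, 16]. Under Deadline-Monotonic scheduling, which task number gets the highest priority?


Sort tasks by relative deadline (ascending):
  Task 6: deadline = 16
  Task 4: deadline = 22
  Task 3: deadline = 26
  Task 1: deadline = 28
  Task 2: deadline = 35
  Task 5: deadline = 37
Priority order (highest first): [6, 4, 3, 1, 2, 5]
Highest priority task = 6

6


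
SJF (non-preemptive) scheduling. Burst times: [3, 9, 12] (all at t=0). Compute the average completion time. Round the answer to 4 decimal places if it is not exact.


SJF order (ascending): [3, 9, 12]
Completion times:
  Job 1: burst=3, C=3
  Job 2: burst=9, C=12
  Job 3: burst=12, C=24
Average completion = 39/3 = 13.0

13.0


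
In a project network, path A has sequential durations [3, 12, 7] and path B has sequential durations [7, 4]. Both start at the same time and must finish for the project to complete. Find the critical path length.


Path A total = 3 + 12 + 7 = 22
Path B total = 7 + 4 = 11
Critical path = longest path = max(22, 11) = 22

22


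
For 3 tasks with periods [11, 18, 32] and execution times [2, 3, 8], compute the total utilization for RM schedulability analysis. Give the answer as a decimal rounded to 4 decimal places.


Compute individual utilizations (exact fractions):
  Task 1: C/T = 2/11 (approx. 0.1818)
  Task 2: C/T = 3/18 = 1/6 (approx. 0.1667)
  Task 3: C/T = 8/32 = 1/4 (approx. 0.25)
Total utilization U = 2/11 + 1/6 + 1/4 = 79/132
Rounded to 4 decimal places: U = 0.5985
RM (Liu & Layland) bound for 3 tasks = 0.779763; compare with U = 79/132 (approx. 0.598485)
U <= bound, so schedulable by RM sufficient condition.

0.5985


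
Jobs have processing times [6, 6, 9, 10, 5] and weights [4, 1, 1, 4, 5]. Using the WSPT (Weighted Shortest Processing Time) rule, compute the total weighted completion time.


Compute p/w ratios and sort ascending (WSPT): [(5, 5), (6, 4), (10, 4), (6, 1), (9, 1)]
Compute weighted completion times:
  Job (p=5,w=5): C=5, w*C=5*5=25
  Job (p=6,w=4): C=11, w*C=4*11=44
  Job (p=10,w=4): C=21, w*C=4*21=84
  Job (p=6,w=1): C=27, w*C=1*27=27
  Job (p=9,w=1): C=36, w*C=1*36=36
Total weighted completion time = 216

216


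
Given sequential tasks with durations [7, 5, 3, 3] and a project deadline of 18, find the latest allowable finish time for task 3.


LF(activity 3) = deadline - sum of successor durations
Successors: activities 4 through 4 with durations [3]
Sum of successor durations = 3
LF = 18 - 3 = 15

15


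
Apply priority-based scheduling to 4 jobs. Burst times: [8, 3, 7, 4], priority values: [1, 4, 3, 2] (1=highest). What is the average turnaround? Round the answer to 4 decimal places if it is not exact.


Sort by priority (ascending = highest first):
Order: [(1, 8), (2, 4), (3, 7), (4, 3)]
Completion times:
  Priority 1, burst=8, C=8
  Priority 2, burst=4, C=12
  Priority 3, burst=7, C=19
  Priority 4, burst=3, C=22
Average turnaround = 61/4 = 15.25

15.25


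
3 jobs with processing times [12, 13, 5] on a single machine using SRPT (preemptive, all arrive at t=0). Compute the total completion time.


Since all jobs arrive at t=0, SRPT equals SPT ordering.
SPT order: [5, 12, 13]
Completion times:
  Job 1: p=5, C=5
  Job 2: p=12, C=17
  Job 3: p=13, C=30
Total completion time = 5 + 17 + 30 = 52

52


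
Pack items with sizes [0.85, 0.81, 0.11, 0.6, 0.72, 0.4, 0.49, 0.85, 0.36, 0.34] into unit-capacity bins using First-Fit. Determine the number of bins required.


Place items sequentially using First-Fit:
  Item 0.85 -> new Bin 1
  Item 0.81 -> new Bin 2
  Item 0.11 -> Bin 1 (now 0.96)
  Item 0.6 -> new Bin 3
  Item 0.72 -> new Bin 4
  Item 0.4 -> Bin 3 (now 1.0)
  Item 0.49 -> new Bin 5
  Item 0.85 -> new Bin 6
  Item 0.36 -> Bin 5 (now 0.85)
  Item 0.34 -> new Bin 7
Total bins used = 7

7


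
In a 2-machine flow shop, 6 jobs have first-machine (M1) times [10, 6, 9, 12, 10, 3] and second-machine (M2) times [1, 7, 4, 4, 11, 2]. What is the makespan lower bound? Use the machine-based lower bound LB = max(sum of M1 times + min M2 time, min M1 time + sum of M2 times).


LB1 = sum(M1 times) + min(M2 times) = 50 + 1 = 51
LB2 = min(M1 times) + sum(M2 times) = 3 + 29 = 32
Lower bound = max(LB1, LB2) = max(51, 32) = 51

51
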